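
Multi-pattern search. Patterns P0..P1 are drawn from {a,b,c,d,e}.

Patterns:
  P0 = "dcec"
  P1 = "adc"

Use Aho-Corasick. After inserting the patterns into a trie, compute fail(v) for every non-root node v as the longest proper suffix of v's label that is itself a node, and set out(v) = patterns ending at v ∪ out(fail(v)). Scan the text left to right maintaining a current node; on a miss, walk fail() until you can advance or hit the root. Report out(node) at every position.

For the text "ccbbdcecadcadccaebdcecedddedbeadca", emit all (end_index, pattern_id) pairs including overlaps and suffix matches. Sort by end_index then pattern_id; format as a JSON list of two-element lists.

Build automaton:
Trie (insert patterns):
  0='ε' goto a→5 d→1
  1='d' goto c→2
  2='dc' goto e→3
  3='dce' goto c→4
  4='dcec' goto ·  ←P0
  5='a' goto d→6
  6='ad' goto c→7
  7='adc' goto ·  ←P1

Failure links (BFS by depth):
  n1('d'): parent n0 fail=0; on 'd' 0 → fail=0;  out ∅∪∅=∅
  n5('a'): parent n0 fail=0; on 'a' 0 → fail=0;  out ∅∪∅=∅
  n2('dc'): parent n1 fail=0; on 'c' 0 → fail=0;  out ∅∪∅=∅
  n6('ad'): parent n5 fail=0; on 'd' 0 → fail=1;  out ∅∪∅=∅
  n3('dce'): parent n2 fail=0; on 'e' 0 → fail=0;  out ∅∪∅=∅
  n7('adc'): parent n6 fail=1; on 'c' 1 → fail=2;  out {1}∪∅={1}
  n4('dcec'): parent n3 fail=0; on 'c' 0 → fail=0;  out {0}∪∅={0}

Text stream:
[0] read 'c'  n0⇒n0
[1] read 'c'  n0⇒n0
[2] read 'b'  n0⇒n0
[3] read 'b'  n0⇒n0
[4] read 'd'  n0⇒n1
[5] read 'c'  n1⇒n2
[6] read 'e'  n2⇒n3
[7] read 'c'  n3⇒n4  ** P0@[4:7]
[8] read 'a'  n4⇒n5 (via fail)
[9] read 'd'  n5⇒n6
[10] read 'c'  n6⇒n7  ** P1@[8:10]
[11] read 'a'  n7⇒n5 (via fail)
[12] read 'd'  n5⇒n6
[13] read 'c'  n6⇒n7  ** P1@[11:13]
[14] read 'c'  n7⇒n0 (via fail)
[15] read 'a'  n0⇒n5
[16] read 'e'  n5⇒n0 (via fail)
[17] read 'b'  n0⇒n0
[18] read 'd'  n0⇒n1
[19] read 'c'  n1⇒n2
[20] read 'e'  n2⇒n3
[21] read 'c'  n3⇒n4  ** P0@[18:21]
[22] read 'e'  n4⇒n0 (via fail)
[23] read 'd'  n0⇒n1
[24] read 'd'  n1⇒n1 (via fail)
[25] read 'd'  n1⇒n1 (via fail)
[26] read 'e'  n1⇒n0 (via fail)
[27] read 'd'  n0⇒n1
[28] read 'b'  n1⇒n0 (via fail)
[29] read 'e'  n0⇒n0
[30] read 'a'  n0⇒n5
[31] read 'd'  n5⇒n6
[32] read 'c'  n6⇒n7  ** P1@[30:32]
[33] read 'a'  n7⇒n5 (via fail)

Matches: [[7,0],[10,1],[13,1],[21,0],[32,1]]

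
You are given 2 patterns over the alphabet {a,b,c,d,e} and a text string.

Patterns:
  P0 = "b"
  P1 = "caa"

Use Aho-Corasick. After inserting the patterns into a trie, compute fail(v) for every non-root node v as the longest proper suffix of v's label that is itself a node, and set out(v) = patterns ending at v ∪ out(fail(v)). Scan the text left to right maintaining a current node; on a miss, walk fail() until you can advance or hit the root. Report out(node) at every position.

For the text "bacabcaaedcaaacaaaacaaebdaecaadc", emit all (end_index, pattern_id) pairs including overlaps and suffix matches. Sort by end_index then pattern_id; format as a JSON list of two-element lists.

Construct AC machine:
Trie nodes:
  0='ε' goto b→1 c→2
  1='b' goto ·  ←P0
  2='c' goto a→3
  3='ca' goto a→4
  4='caa' goto ·  ←P1

BFS fail/out derivation:
  n1('b'): parent n0 fail=0; on 'b' 0 → fail=0;  out {0}∪∅={0}
  n2('c'): parent n0 fail=0; on 'c' 0 → fail=0;  out ∅∪∅=∅
  n3('ca'): parent n2 fail=0; on 'a' 0 → fail=0;  out ∅∪∅=∅
  n4('caa'): parent n3 fail=0; on 'a' 0 → fail=0;  out {1}∪∅={1}

Text stream:
pos 0 'b': at 1  emit P0@[0:0]
pos 1 'a': at 0 ·f
pos 2 'c': at 2
pos 3 'a': at 3
pos 4 'b': at 1 ·f  emit P0@[4:4]
pos 5 'c': at 2 ·f
pos 6 'a': at 3
pos 7 'a': at 4  emit P1@[5:7]
pos 8 'e': at 0 ·f
pos 9 'd': at 0
pos 10 'c': at 2
pos 11 'a': at 3
pos 12 'a': at 4  emit P1@[10:12]
pos 13 'a': at 0 ·f
pos 14 'c': at 2
pos 15 'a': at 3
pos 16 'a': at 4  emit P1@[14:16]
pos 17 'a': at 0 ·f
pos 18 'a': at 0
pos 19 'c': at 2
pos 20 'a': at 3
pos 21 'a': at 4  emit P1@[19:21]
pos 22 'e': at 0 ·f
pos 23 'b': at 1  emit P0@[23:23]
pos 24 'd': at 0 ·f
pos 25 'a': at 0
pos 26 'e': at 0
pos 27 'c': at 2
pos 28 'a': at 3
pos 29 'a': at 4  emit P1@[27:29]
pos 30 'd': at 0 ·f
pos 31 'c': at 2

Matches: [[0,0],[4,0],[7,1],[12,1],[16,1],[21,1],[23,0],[29,1]]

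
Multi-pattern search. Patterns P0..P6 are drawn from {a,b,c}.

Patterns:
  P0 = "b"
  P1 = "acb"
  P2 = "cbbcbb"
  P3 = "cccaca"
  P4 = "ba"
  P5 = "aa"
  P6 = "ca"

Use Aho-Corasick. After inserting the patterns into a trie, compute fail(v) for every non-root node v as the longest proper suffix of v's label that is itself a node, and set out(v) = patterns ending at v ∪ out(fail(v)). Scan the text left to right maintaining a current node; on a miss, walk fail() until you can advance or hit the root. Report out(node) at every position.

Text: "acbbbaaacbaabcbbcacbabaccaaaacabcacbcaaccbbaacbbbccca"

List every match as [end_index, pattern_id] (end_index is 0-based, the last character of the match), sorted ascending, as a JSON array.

Build:
Trie nodes:
  0='ε' goto a→2 b→1 c→5
  1='b' goto a→16  ←P0
  2='a' goto a→17 c→3
  3='ac' goto b→4
  4='acb' goto ·  ←P1
  5='c' goto a→18 b→6 c→11
  6='cb' goto b→7
  7='cbb' goto c→8
  8='cbbc' goto b→9
  9='cbbcb' goto b→10
  10='cbbcbb' goto ·  ←P2
  11='cc' goto c→12
  12='ccc' goto a→13
  13='ccca' goto c→14
  14='cccac' goto a→15
  15='cccaca' goto ·  ←P3
  16='ba' goto ·  ←P4
  17='aa' goto ·  ←P5
  18='ca' goto ·  ←P6

BFS fail/out derivation:
  fail(1) 'b': from fail(0)=0 chase 'b': 0 ⇒ 0;  out={0}∪out(0)={0}
  fail(2) 'a': from fail(0)=0 chase 'a': 0 ⇒ 0;  out=∅∪out(0)=∅
  fail(5) 'c': from fail(0)=0 chase 'c': 0 ⇒ 0;  out=∅∪out(0)=∅
  fail(3) 'ac': from fail(2)=0 chase 'c': 0 ⇒ 5;  out=∅∪out(5)=∅
  fail(6) 'cb': from fail(5)=0 chase 'b': 0 ⇒ 1;  out=∅∪out(1)={0}
  fail(11) 'cc': from fail(5)=0 chase 'c': 0 ⇒ 5;  out=∅∪out(5)=∅
  fail(16) 'ba': from fail(1)=0 chase 'a': 0 ⇒ 2;  out={4}∪out(2)={4}
  fail(17) 'aa': from fail(2)=0 chase 'a': 0 ⇒ 2;  out={5}∪out(2)={5}
  fail(18) 'ca': from fail(5)=0 chase 'a': 0 ⇒ 2;  out={6}∪out(2)={6}
  fail(4) 'acb': from fail(3)=5 chase 'b': 5 ⇒ 6;  out={1}∪out(6)={0,1}
  fail(7) 'cbb': from fail(6)=1 chase 'b': 1→0 ⇒ 1;  out=∅∪out(1)={0}
  fail(12) 'ccc': from fail(11)=5 chase 'c': 5 ⇒ 11;  out=∅∪out(11)=∅
  fail(8) 'cbbc': from fail(7)=1 chase 'c': 1→0 ⇒ 5;  out=∅∪out(5)=∅
  fail(13) 'ccca': from fail(12)=11 chase 'a': 11→5 ⇒ 18;  out=∅∪out(18)={6}
  fail(9) 'cbbcb': from fail(8)=5 chase 'b': 5 ⇒ 6;  out=∅∪out(6)={0}
  fail(14) 'cccac': from fail(13)=18 chase 'c': 18→2 ⇒ 3;  out=∅∪out(3)=∅
  fail(10) 'cbbcbb': from fail(9)=6 chase 'b': 6 ⇒ 7;  out={2}∪out(7)={0,2}
  fail(15) 'cccaca': from fail(14)=3 chase 'a': 3→5 ⇒ 18;  out={3}∪out(18)={3,6}

Run:
[0] read 'a'  n0⇒n2
[1] read 'c'  n2⇒n3
[2] read 'b'  n3⇒n4  emit P0@[2:2],P1@[0:2]
[3] read 'b'  n4⇒n7 (via fail)  emit P0@[3:3]
[4] read 'b'  n7⇒n1 (via fail)  emit P0@[4:4]
[5] read 'a'  n1⇒n16  emit P4@[4:5]
[6] read 'a'  n16⇒n17 (via fail)  emit P5@[5:6]
[7] read 'a'  n17⇒n17 (via fail)  emit P5@[6:7]
[8] read 'c'  n17⇒n3 (via fail)
[9] read 'b'  n3⇒n4  emit P0@[9:9],P1@[7:9]
[10] read 'a'  n4⇒n16 (via fail)  emit P4@[9:10]
[11] read 'a'  n16⇒n17 (via fail)  emit P5@[10:11]
[12] read 'b'  n17⇒n1 (via fail)  emit P0@[12:12]
[13] read 'c'  n1⇒n5 (via fail)
[14] read 'b'  n5⇒n6  emit P0@[14:14]
[15] read 'b'  n6⇒n7  emit P0@[15:15]
[16] read 'c'  n7⇒n8
[17] read 'a'  n8⇒n18 (via fail)  emit P6@[16:17]
[18] read 'c'  n18⇒n3 (via fail)
[19] read 'b'  n3⇒n4  emit P0@[19:19],P1@[17:19]
[20] read 'a'  n4⇒n16 (via fail)  emit P4@[19:20]
[21] read 'b'  n16⇒n1 (via fail)  emit P0@[21:21]
[22] read 'a'  n1⇒n16  emit P4@[21:22]
[23] read 'c'  n16⇒n3 (via fail)
[24] read 'c'  n3⇒n11 (via fail)
[25] read 'a'  n11⇒n18 (via fail)  emit P6@[24:25]
[26] read 'a'  n18⇒n17 (via fail)  emit P5@[25:26]
[27] read 'a'  n17⇒n17 (via fail)  emit P5@[26:27]
[28] read 'a'  n17⇒n17 (via fail)  emit P5@[27:28]
[29] read 'c'  n17⇒n3 (via fail)
[30] read 'a'  n3⇒n18 (via fail)  emit P6@[29:30]
[31] read 'b'  n18⇒n1 (via fail)  emit P0@[31:31]
[32] read 'c'  n1⇒n5 (via fail)
[33] read 'a'  n5⇒n18  emit P6@[32:33]
[34] read 'c'  n18⇒n3 (via fail)
[35] read 'b'  n3⇒n4  emit P0@[35:35],P1@[33:35]
[36] read 'c'  n4⇒n5 (via fail)
[37] read 'a'  n5⇒n18  emit P6@[36:37]
[38] read 'a'  n18⇒n17 (via fail)  emit P5@[37:38]
[39] read 'c'  n17⇒n3 (via fail)
[40] read 'c'  n3⇒n11 (via fail)
[41] read 'b'  n11⇒n6 (via fail)  emit P0@[41:41]
[42] read 'b'  n6⇒n7  emit P0@[42:42]
[43] read 'a'  n7⇒n16 (via fail)  emit P4@[42:43]
[44] read 'a'  n16⇒n17 (via fail)  emit P5@[43:44]
[45] read 'c'  n17⇒n3 (via fail)
[46] read 'b'  n3⇒n4  emit P0@[46:46],P1@[44:46]
[47] read 'b'  n4⇒n7 (via fail)  emit P0@[47:47]
[48] read 'b'  n7⇒n1 (via fail)  emit P0@[48:48]
[49] read 'c'  n1⇒n5 (via fail)
[50] read 'c'  n5⇒n11
[51] read 'c'  n11⇒n12
[52] read 'a'  n12⇒n13  emit P6@[51:52]

Result: [[2,0],[2,1],[3,0],[4,0],[5,4],[6,5],[7,5],[9,0],[9,1],[10,4],[11,5],[12,0],[14,0],[15,0],[17,6],[19,0],[19,1],[20,4],[21,0],[22,4],[25,6],[26,5],[27,5],[28,5],[30,6],[31,0],[33,6],[35,0],[35,1],[37,6],[38,5],[41,0],[42,0],[43,4],[44,5],[46,0],[46,1],[47,0],[48,0],[52,6]]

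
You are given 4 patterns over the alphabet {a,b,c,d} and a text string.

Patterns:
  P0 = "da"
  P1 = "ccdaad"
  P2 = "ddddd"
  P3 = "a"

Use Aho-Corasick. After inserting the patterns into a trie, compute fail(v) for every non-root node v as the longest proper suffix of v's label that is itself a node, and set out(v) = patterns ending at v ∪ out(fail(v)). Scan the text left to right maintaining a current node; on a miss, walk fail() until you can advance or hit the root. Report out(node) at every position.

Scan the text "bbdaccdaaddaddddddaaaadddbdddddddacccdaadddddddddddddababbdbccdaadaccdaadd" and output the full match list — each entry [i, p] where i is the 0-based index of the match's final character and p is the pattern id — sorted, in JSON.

Construct AC machine:
Trie (insert patterns):
  0='ε' goto a→13 c→3 d→1
  1='d' goto a→2 d→9
  2='da' goto ·  [P0 ends]
  3='c' goto c→4
  4='cc' goto d→5
  5='ccd' goto a→6
  6='ccda' goto a→7
  7='ccdaa' goto d→8
  8='ccdaad' goto ·  [P1 ends]
  9='dd' goto d→10
  10='ddd' goto d→11
  11='dddd' goto d→12
  12='ddddd' goto ·  [P2 ends]
  13='a' goto ·  [P3 ends]

BFS fail/out derivation:
  n1('d'): parent n0 fail=0; on 'd' 0 → fail=0;  out ∅∪∅=∅
  n3('c'): parent n0 fail=0; on 'c' 0 → fail=0;  out ∅∪∅=∅
  n13('a'): parent n0 fail=0; on 'a' 0 → fail=0;  out {3}∪∅={3}
  n2('da'): parent n1 fail=0; on 'a' 0 → fail=13;  out {0}∪{3}={0,3}
  n4('cc'): parent n3 fail=0; on 'c' 0 → fail=3;  out ∅∪∅=∅
  n9('dd'): parent n1 fail=0; on 'd' 0 → fail=1;  out ∅∪∅=∅
  n5('ccd'): parent n4 fail=3; on 'd' 3→0 → fail=1;  out ∅∪∅=∅
  n10('ddd'): parent n9 fail=1; on 'd' 1 → fail=9;  out ∅∪∅=∅
  n6('ccda'): parent n5 fail=1; on 'a' 1 → fail=2;  out ∅∪{0,3}={0,3}
  n11('dddd'): parent n10 fail=9; on 'd' 9 → fail=10;  out ∅∪∅=∅
  n7('ccdaa'): parent n6 fail=2; on 'a' 2→13→0 → fail=13;  out ∅∪{3}={3}
  n12('ddddd'): parent n11 fail=10; on 'd' 10 → fail=11;  out {2}∪∅={2}
  n8('ccdaad'): parent n7 fail=13; on 'd' 13→0 → fail=1;  out {1}∪∅={1}

Scan:
pos 0 'b': at 0
pos 1 'b': at 0
pos 2 'd': at 1
pos 3 'a': at 2  emit P0@[2:3],P3@[3:3]
pos 4 'c': at 3 (via fail)
pos 5 'c': at 4
pos 6 'd': at 5
pos 7 'a': at 6  emit P0@[6:7],P3@[7:7]
pos 8 'a': at 7  emit P3@[8:8]
pos 9 'd': at 8  emit P1@[4:9]
pos 10 'd': at 9 (via fail)
pos 11 'a': at 2 (via fail)  emit P0@[10:11],P3@[11:11]
pos 12 'd': at 1 (via fail)
pos 13 'd': at 9
pos 14 'd': at 10
pos 15 'd': at 11
pos 16 'd': at 12  emit P2@[12:16]
pos 17 'd': at 12 (via fail)  emit P2@[13:17]
pos 18 'a': at 2 (via fail)  emit P0@[17:18],P3@[18:18]
pos 19 'a': at 13 (via fail)  emit P3@[19:19]
pos 20 'a': at 13 (via fail)  emit P3@[20:20]
pos 21 'a': at 13 (via fail)  emit P3@[21:21]
pos 22 'd': at 1 (via fail)
pos 23 'd': at 9
pos 24 'd': at 10
pos 25 'b': at 0 (via fail)
pos 26 'd': at 1
pos 27 'd': at 9
pos 28 'd': at 10
pos 29 'd': at 11
pos 30 'd': at 12  emit P2@[26:30]
pos 31 'd': at 12 (via fail)  emit P2@[27:31]
pos 32 'd': at 12 (via fail)  emit P2@[28:32]
pos 33 'a': at 2 (via fail)  emit P0@[32:33],P3@[33:33]
pos 34 'c': at 3 (via fail)
pos 35 'c': at 4
pos 36 'c': at 4 (via fail)
pos 37 'd': at 5
pos 38 'a': at 6  emit P0@[37:38],P3@[38:38]
pos 39 'a': at 7  emit P3@[39:39]
pos 40 'd': at 8  emit P1@[35:40]
pos 41 'd': at 9 (via fail)
pos 42 'd': at 10
pos 43 'd': at 11
pos 44 'd': at 12  emit P2@[40:44]
pos 45 'd': at 12 (via fail)  emit P2@[41:45]
pos 46 'd': at 12 (via fail)  emit P2@[42:46]
pos 47 'd': at 12 (via fail)  emit P2@[43:47]
pos 48 'd': at 12 (via fail)  emit P2@[44:48]
pos 49 'd': at 12 (via fail)  emit P2@[45:49]
pos 50 'd': at 12 (via fail)  emit P2@[46:50]
pos 51 'd': at 12 (via fail)  emit P2@[47:51]
pos 52 'd': at 12 (via fail)  emit P2@[48:52]
pos 53 'a': at 2 (via fail)  emit P0@[52:53],P3@[53:53]
pos 54 'b': at 0 (via fail)
pos 55 'a': at 13  emit P3@[55:55]
pos 56 'b': at 0 (via fail)
pos 57 'b': at 0
pos 58 'd': at 1
pos 59 'b': at 0 (via fail)
pos 60 'c': at 3
pos 61 'c': at 4
pos 62 'd': at 5
pos 63 'a': at 6  emit P0@[62:63],P3@[63:63]
pos 64 'a': at 7  emit P3@[64:64]
pos 65 'd': at 8  emit P1@[60:65]
pos 66 'a': at 2 (via fail)  emit P0@[65:66],P3@[66:66]
pos 67 'c': at 3 (via fail)
pos 68 'c': at 4
pos 69 'd': at 5
pos 70 'a': at 6  emit P0@[69:70],P3@[70:70]
pos 71 'a': at 7  emit P3@[71:71]
pos 72 'd': at 8  emit P1@[67:72]
pos 73 'd': at 9 (via fail)

All matches (sorted): [[3,0],[3,3],[7,0],[7,3],[8,3],[9,1],[11,0],[11,3],[16,2],[17,2],[18,0],[18,3],[19,3],[20,3],[21,3],[30,2],[31,2],[32,2],[33,0],[33,3],[38,0],[38,3],[39,3],[40,1],[44,2],[45,2],[46,2],[47,2],[48,2],[49,2],[50,2],[51,2],[52,2],[53,0],[53,3],[55,3],[63,0],[63,3],[64,3],[65,1],[66,0],[66,3],[70,0],[70,3],[71,3],[72,1]]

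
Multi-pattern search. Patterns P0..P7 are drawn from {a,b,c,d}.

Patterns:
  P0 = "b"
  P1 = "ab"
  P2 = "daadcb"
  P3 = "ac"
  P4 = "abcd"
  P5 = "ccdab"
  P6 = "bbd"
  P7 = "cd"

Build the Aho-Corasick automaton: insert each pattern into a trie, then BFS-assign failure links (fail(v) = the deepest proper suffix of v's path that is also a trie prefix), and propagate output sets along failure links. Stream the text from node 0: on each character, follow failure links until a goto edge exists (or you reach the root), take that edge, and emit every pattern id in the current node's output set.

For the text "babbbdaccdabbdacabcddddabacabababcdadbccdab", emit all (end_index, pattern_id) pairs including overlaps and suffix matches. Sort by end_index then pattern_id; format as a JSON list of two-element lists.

Build automaton:
Trie (insert patterns):
  n0 'ε': a→2 b→1 c→13 d→4
  n1 'b': b→18  [P0 ends]
  n2 'a': b→3 c→10
  n3 'ab': c→11  [P1 ends]
  n4 'd': a→5
  n5 'da': a→6
  n6 'daa': d→7
  n7 'daad': c→8
  n8 'daadc': b→9
  n9 'daadcb': ·  [P2 ends]
  n10 'ac': ·  [P3 ends]
  n11 'abc': d→12
  n12 'abcd': ·  [P4 ends]
  n13 'c': c→14 d→20
  n14 'cc': d→15
  n15 'ccd': a→16
  n16 'ccda': b→17
  n17 'ccdab': ·  [P5 ends]
  n18 'bb': d→19
  n19 'bbd': ·  [P6 ends]
  n20 'cd': ·  [P7 ends]

Failure links (BFS by depth):
  n1('b'): parent n0 fail=0; on 'b' 0 → fail=0;  out {0}∪∅={0}
  n2('a'): parent n0 fail=0; on 'a' 0 → fail=0;  out ∅∪∅=∅
  n4('d'): parent n0 fail=0; on 'd' 0 → fail=0;  out ∅∪∅=∅
  n13('c'): parent n0 fail=0; on 'c' 0 → fail=0;  out ∅∪∅=∅
  n3('ab'): parent n2 fail=0; on 'b' 0 → fail=1;  out {1}∪{0}={0,1}
  n5('da'): parent n4 fail=0; on 'a' 0 → fail=2;  out ∅∪∅=∅
  n10('ac'): parent n2 fail=0; on 'c' 0 → fail=13;  out {3}∪∅={3}
  n14('cc'): parent n13 fail=0; on 'c' 0 → fail=13;  out ∅∪∅=∅
  n18('bb'): parent n1 fail=0; on 'b' 0 → fail=1;  out ∅∪{0}={0}
  n20('cd'): parent n13 fail=0; on 'd' 0 → fail=4;  out {7}∪∅={7}
  n6('daa'): parent n5 fail=2; on 'a' 2→0 → fail=2;  out ∅∪∅=∅
  n11('abc'): parent n3 fail=1; on 'c' 1→0 → fail=13;  out ∅∪∅=∅
  n15('ccd'): parent n14 fail=13; on 'd' 13 → fail=20;  out ∅∪{7}={7}
  n19('bbd'): parent n18 fail=1; on 'd' 1→0 → fail=4;  out {6}∪∅={6}
  n7('daad'): parent n6 fail=2; on 'd' 2→0 → fail=4;  out ∅∪∅=∅
  n12('abcd'): parent n11 fail=13; on 'd' 13 → fail=20;  out {4}∪{7}={4,7}
  n16('ccda'): parent n15 fail=20; on 'a' 20→4 → fail=5;  out ∅∪∅=∅
  n8('daadc'): parent n7 fail=4; on 'c' 4→0 → fail=13;  out ∅∪∅=∅
  n17('ccdab'): parent n16 fail=5; on 'b' 5→2 → fail=3;  out {5}∪{0,1}={0,1,5}
  n9('daadcb'): parent n8 fail=13; on 'b' 13→0 → fail=1;  out {2}∪{0}={0,2}

Run:
pos 0 'b': at 1  emit P0@[0:0]
pos 1 'a': at 2 (fail-walked)
pos 2 'b': at 3  emit P0@[2:2],P1@[1:2]
pos 3 'b': at 18 (fail-walked)  emit P0@[3:3]
pos 4 'b': at 18 (fail-walked)  emit P0@[4:4]
pos 5 'd': at 19  emit P6@[3:5]
pos 6 'a': at 5 (fail-walked)
pos 7 'c': at 10 (fail-walked)  emit P3@[6:7]
pos 8 'c': at 14 (fail-walked)
pos 9 'd': at 15  emit P7@[8:9]
pos 10 'a': at 16
pos 11 'b': at 17  emit P0@[11:11],P1@[10:11],P5@[7:11]
pos 12 'b': at 18 (fail-walked)  emit P0@[12:12]
pos 13 'd': at 19  emit P6@[11:13]
pos 14 'a': at 5 (fail-walked)
pos 15 'c': at 10 (fail-walked)  emit P3@[14:15]
pos 16 'a': at 2 (fail-walked)
pos 17 'b': at 3  emit P0@[17:17],P1@[16:17]
pos 18 'c': at 11
pos 19 'd': at 12  emit P4@[16:19],P7@[18:19]
pos 20 'd': at 4 (fail-walked)
pos 21 'd': at 4 (fail-walked)
pos 22 'd': at 4 (fail-walked)
pos 23 'a': at 5
pos 24 'b': at 3 (fail-walked)  emit P0@[24:24],P1@[23:24]
pos 25 'a': at 2 (fail-walked)
pos 26 'c': at 10  emit P3@[25:26]
pos 27 'a': at 2 (fail-walked)
pos 28 'b': at 3  emit P0@[28:28],P1@[27:28]
pos 29 'a': at 2 (fail-walked)
pos 30 'b': at 3  emit P0@[30:30],P1@[29:30]
pos 31 'a': at 2 (fail-walked)
pos 32 'b': at 3  emit P0@[32:32],P1@[31:32]
pos 33 'c': at 11
pos 34 'd': at 12  emit P4@[31:34],P7@[33:34]
pos 35 'a': at 5 (fail-walked)
pos 36 'd': at 4 (fail-walked)
pos 37 'b': at 1 (fail-walked)  emit P0@[37:37]
pos 38 'c': at 13 (fail-walked)
pos 39 'c': at 14
pos 40 'd': at 15  emit P7@[39:40]
pos 41 'a': at 16
pos 42 'b': at 17  emit P0@[42:42],P1@[41:42],P5@[38:42]

All matches (sorted): [[0,0],[2,0],[2,1],[3,0],[4,0],[5,6],[7,3],[9,7],[11,0],[11,1],[11,5],[12,0],[13,6],[15,3],[17,0],[17,1],[19,4],[19,7],[24,0],[24,1],[26,3],[28,0],[28,1],[30,0],[30,1],[32,0],[32,1],[34,4],[34,7],[37,0],[40,7],[42,0],[42,1],[42,5]]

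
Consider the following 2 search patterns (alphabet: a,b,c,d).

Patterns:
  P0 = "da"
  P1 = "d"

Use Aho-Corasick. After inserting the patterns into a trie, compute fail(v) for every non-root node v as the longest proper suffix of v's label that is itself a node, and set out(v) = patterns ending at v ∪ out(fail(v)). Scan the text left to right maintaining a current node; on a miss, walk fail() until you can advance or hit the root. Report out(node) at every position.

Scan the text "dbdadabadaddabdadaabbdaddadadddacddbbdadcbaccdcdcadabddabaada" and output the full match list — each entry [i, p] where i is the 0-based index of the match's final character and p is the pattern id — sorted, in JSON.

Construct AC machine:
Trie (insert patterns):
  0='ε' goto d→1
  1='d' goto a→2  [P1 ends]
  2='da' goto ·  [P0 ends]

Failure links (BFS by depth):
  fail(1) 'd': from fail(0)=0 chase 'd': 0 ⇒ 0;  out={1}∪out(0)={1}
  fail(2) 'da': from fail(1)=0 chase 'a': 0 ⇒ 0;  out={0}∪out(0)={0}

Scan:
pos 0 'd': at 1  emit P1@[0:0]
pos 1 'b': at 0 (fail-walked)
pos 2 'd': at 1  emit P1@[2:2]
pos 3 'a': at 2  emit P0@[2:3]
pos 4 'd': at 1 (fail-walked)  emit P1@[4:4]
pos 5 'a': at 2  emit P0@[4:5]
pos 6 'b': at 0 (fail-walked)
pos 7 'a': at 0
pos 8 'd': at 1  emit P1@[8:8]
pos 9 'a': at 2  emit P0@[8:9]
pos 10 'd': at 1 (fail-walked)  emit P1@[10:10]
pos 11 'd': at 1 (fail-walked)  emit P1@[11:11]
pos 12 'a': at 2  emit P0@[11:12]
pos 13 'b': at 0 (fail-walked)
pos 14 'd': at 1  emit P1@[14:14]
pos 15 'a': at 2  emit P0@[14:15]
pos 16 'd': at 1 (fail-walked)  emit P1@[16:16]
pos 17 'a': at 2  emit P0@[16:17]
pos 18 'a': at 0 (fail-walked)
pos 19 'b': at 0
pos 20 'b': at 0
pos 21 'd': at 1  emit P1@[21:21]
pos 22 'a': at 2  emit P0@[21:22]
pos 23 'd': at 1 (fail-walked)  emit P1@[23:23]
pos 24 'd': at 1 (fail-walked)  emit P1@[24:24]
pos 25 'a': at 2  emit P0@[24:25]
pos 26 'd': at 1 (fail-walked)  emit P1@[26:26]
pos 27 'a': at 2  emit P0@[26:27]
pos 28 'd': at 1 (fail-walked)  emit P1@[28:28]
pos 29 'd': at 1 (fail-walked)  emit P1@[29:29]
pos 30 'd': at 1 (fail-walked)  emit P1@[30:30]
pos 31 'a': at 2  emit P0@[30:31]
pos 32 'c': at 0 (fail-walked)
pos 33 'd': at 1  emit P1@[33:33]
pos 34 'd': at 1 (fail-walked)  emit P1@[34:34]
pos 35 'b': at 0 (fail-walked)
pos 36 'b': at 0
pos 37 'd': at 1  emit P1@[37:37]
pos 38 'a': at 2  emit P0@[37:38]
pos 39 'd': at 1 (fail-walked)  emit P1@[39:39]
pos 40 'c': at 0 (fail-walked)
pos 41 'b': at 0
pos 42 'a': at 0
pos 43 'c': at 0
pos 44 'c': at 0
pos 45 'd': at 1  emit P1@[45:45]
pos 46 'c': at 0 (fail-walked)
pos 47 'd': at 1  emit P1@[47:47]
pos 48 'c': at 0 (fail-walked)
pos 49 'a': at 0
pos 50 'd': at 1  emit P1@[50:50]
pos 51 'a': at 2  emit P0@[50:51]
pos 52 'b': at 0 (fail-walked)
pos 53 'd': at 1  emit P1@[53:53]
pos 54 'd': at 1 (fail-walked)  emit P1@[54:54]
pos 55 'a': at 2  emit P0@[54:55]
pos 56 'b': at 0 (fail-walked)
pos 57 'a': at 0
pos 58 'a': at 0
pos 59 'd': at 1  emit P1@[59:59]
pos 60 'a': at 2  emit P0@[59:60]

Result: [[0,1],[2,1],[3,0],[4,1],[5,0],[8,1],[9,0],[10,1],[11,1],[12,0],[14,1],[15,0],[16,1],[17,0],[21,1],[22,0],[23,1],[24,1],[25,0],[26,1],[27,0],[28,1],[29,1],[30,1],[31,0],[33,1],[34,1],[37,1],[38,0],[39,1],[45,1],[47,1],[50,1],[51,0],[53,1],[54,1],[55,0],[59,1],[60,0]]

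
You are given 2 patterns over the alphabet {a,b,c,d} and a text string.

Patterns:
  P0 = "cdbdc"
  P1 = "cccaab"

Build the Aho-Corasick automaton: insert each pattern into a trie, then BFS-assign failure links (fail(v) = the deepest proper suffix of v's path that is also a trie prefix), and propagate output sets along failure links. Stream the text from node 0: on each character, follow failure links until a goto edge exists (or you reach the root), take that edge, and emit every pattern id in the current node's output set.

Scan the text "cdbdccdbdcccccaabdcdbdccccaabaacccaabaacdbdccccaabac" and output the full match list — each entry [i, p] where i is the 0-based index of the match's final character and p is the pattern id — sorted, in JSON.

Build automaton:
Trie nodes:
  0='ε' goto c→1
  1='c' goto c→6 d→2
  2='cd' goto b→3
  3='cdb' goto d→4
  4='cdbd' goto c→5
  5='cdbdc' goto ·  [P0 ends]
  6='cc' goto c→7
  7='ccc' goto a→8
  8='ccca' goto a→9
  9='cccaa' goto b→10
  10='cccaab' goto ·  [P1 ends]

BFS fail/out derivation:
  fail(1) 'c': from fail(0)=0 chase 'c': 0 ⇒ 0;  out=∅∪out(0)=∅
  fail(2) 'cd': from fail(1)=0 chase 'd': 0 ⇒ 0;  out=∅∪out(0)=∅
  fail(6) 'cc': from fail(1)=0 chase 'c': 0 ⇒ 1;  out=∅∪out(1)=∅
  fail(3) 'cdb': from fail(2)=0 chase 'b': 0 ⇒ 0;  out=∅∪out(0)=∅
  fail(7) 'ccc': from fail(6)=1 chase 'c': 1 ⇒ 6;  out=∅∪out(6)=∅
  fail(4) 'cdbd': from fail(3)=0 chase 'd': 0 ⇒ 0;  out=∅∪out(0)=∅
  fail(8) 'ccca': from fail(7)=6 chase 'a': 6→1→0 ⇒ 0;  out=∅∪out(0)=∅
  fail(5) 'cdbdc': from fail(4)=0 chase 'c': 0 ⇒ 1;  out={0}∪out(1)={0}
  fail(9) 'cccaa': from fail(8)=0 chase 'a': 0 ⇒ 0;  out=∅∪out(0)=∅
  fail(10) 'cccaab': from fail(9)=0 chase 'b': 0 ⇒ 0;  out={1}∪out(0)={1}

Run:
pos 0 'c': at 1
pos 1 'd': at 2
pos 2 'b': at 3
pos 3 'd': at 4
pos 4 'c': at 5  emit P0@[0:4]
pos 5 'c': at 6 (via fail)
pos 6 'd': at 2 (via fail)
pos 7 'b': at 3
pos 8 'd': at 4
pos 9 'c': at 5  emit P0@[5:9]
pos 10 'c': at 6 (via fail)
pos 11 'c': at 7
pos 12 'c': at 7 (via fail)
pos 13 'c': at 7 (via fail)
pos 14 'a': at 8
pos 15 'a': at 9
pos 16 'b': at 10  emit P1@[11:16]
pos 17 'd': at 0 (via fail)
pos 18 'c': at 1
pos 19 'd': at 2
pos 20 'b': at 3
pos 21 'd': at 4
pos 22 'c': at 5  emit P0@[18:22]
pos 23 'c': at 6 (via fail)
pos 24 'c': at 7
pos 25 'c': at 7 (via fail)
pos 26 'a': at 8
pos 27 'a': at 9
pos 28 'b': at 10  emit P1@[23:28]
pos 29 'a': at 0 (via fail)
pos 30 'a': at 0
pos 31 'c': at 1
pos 32 'c': at 6
pos 33 'c': at 7
pos 34 'a': at 8
pos 35 'a': at 9
pos 36 'b': at 10  emit P1@[31:36]
pos 37 'a': at 0 (via fail)
pos 38 'a': at 0
pos 39 'c': at 1
pos 40 'd': at 2
pos 41 'b': at 3
pos 42 'd': at 4
pos 43 'c': at 5  emit P0@[39:43]
pos 44 'c': at 6 (via fail)
pos 45 'c': at 7
pos 46 'c': at 7 (via fail)
pos 47 'a': at 8
pos 48 'a': at 9
pos 49 'b': at 10  emit P1@[44:49]
pos 50 'a': at 0 (via fail)
pos 51 'c': at 1

All matches (sorted): [[4,0],[9,0],[16,1],[22,0],[28,1],[36,1],[43,0],[49,1]]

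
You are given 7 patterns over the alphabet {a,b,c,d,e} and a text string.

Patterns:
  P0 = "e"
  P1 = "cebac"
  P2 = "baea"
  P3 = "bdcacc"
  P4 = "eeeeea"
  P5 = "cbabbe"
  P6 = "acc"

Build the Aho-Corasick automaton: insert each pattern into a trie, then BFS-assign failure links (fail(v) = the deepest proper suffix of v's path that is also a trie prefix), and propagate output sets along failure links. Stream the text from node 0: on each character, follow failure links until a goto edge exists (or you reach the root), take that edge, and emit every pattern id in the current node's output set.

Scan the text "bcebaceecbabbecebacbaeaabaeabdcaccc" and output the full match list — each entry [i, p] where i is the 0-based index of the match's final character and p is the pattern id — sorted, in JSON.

Construct AC machine:
Trie nodes:
  0='ε' goto a→26 b→7 c→2 e→1
  1='e' goto e→16  ←P0
  2='c' goto b→21 e→3
  3='ce' goto b→4
  4='ceb' goto a→5
  5='ceba' goto c→6
  6='cebac' goto ·  ←P1
  7='b' goto a→8 d→11
  8='ba' goto e→9
  9='bae' goto a→10
  10='baea' goto ·  ←P2
  11='bd' goto c→12
  12='bdc' goto a→13
  13='bdca' goto c→14
  14='bdcac' goto c→15
  15='bdcacc' goto ·  ←P3
  16='ee' goto e→17
  17='eee' goto e→18
  18='eeee' goto e→19
  19='eeeee' goto a→20
  20='eeeeea' goto ·  ←P4
  21='cb' goto a→22
  22='cba' goto b→23
  23='cbab' goto b→24
  24='cbabb' goto e→25
  25='cbabbe' goto ·  ←P5
  26='a' goto c→27
  27='ac' goto c→28
  28='acc' goto ·  ←P6

BFS fail/out derivation:
  fail(1) 'e': from fail(0)=0 chase 'e': 0 ⇒ 0;  out={0}∪out(0)={0}
  fail(2) 'c': from fail(0)=0 chase 'c': 0 ⇒ 0;  out=∅∪out(0)=∅
  fail(7) 'b': from fail(0)=0 chase 'b': 0 ⇒ 0;  out=∅∪out(0)=∅
  fail(26) 'a': from fail(0)=0 chase 'a': 0 ⇒ 0;  out=∅∪out(0)=∅
  fail(3) 'ce': from fail(2)=0 chase 'e': 0 ⇒ 1;  out=∅∪out(1)={0}
  fail(8) 'ba': from fail(7)=0 chase 'a': 0 ⇒ 26;  out=∅∪out(26)=∅
  fail(11) 'bd': from fail(7)=0 chase 'd': 0 ⇒ 0;  out=∅∪out(0)=∅
  fail(16) 'ee': from fail(1)=0 chase 'e': 0 ⇒ 1;  out=∅∪out(1)={0}
  fail(21) 'cb': from fail(2)=0 chase 'b': 0 ⇒ 7;  out=∅∪out(7)=∅
  fail(27) 'ac': from fail(26)=0 chase 'c': 0 ⇒ 2;  out=∅∪out(2)=∅
  fail(4) 'ceb': from fail(3)=1 chase 'b': 1→0 ⇒ 7;  out=∅∪out(7)=∅
  fail(9) 'bae': from fail(8)=26 chase 'e': 26→0 ⇒ 1;  out=∅∪out(1)={0}
  fail(12) 'bdc': from fail(11)=0 chase 'c': 0 ⇒ 2;  out=∅∪out(2)=∅
  fail(17) 'eee': from fail(16)=1 chase 'e': 1 ⇒ 16;  out=∅∪out(16)={0}
  fail(22) 'cba': from fail(21)=7 chase 'a': 7 ⇒ 8;  out=∅∪out(8)=∅
  fail(28) 'acc': from fail(27)=2 chase 'c': 2→0 ⇒ 2;  out={6}∪out(2)={6}
  fail(5) 'ceba': from fail(4)=7 chase 'a': 7 ⇒ 8;  out=∅∪out(8)=∅
  fail(10) 'baea': from fail(9)=1 chase 'a': 1→0 ⇒ 26;  out={2}∪out(26)={2}
  fail(13) 'bdca': from fail(12)=2 chase 'a': 2→0 ⇒ 26;  out=∅∪out(26)=∅
  fail(18) 'eeee': from fail(17)=16 chase 'e': 16 ⇒ 17;  out=∅∪out(17)={0}
  fail(23) 'cbab': from fail(22)=8 chase 'b': 8→26→0 ⇒ 7;  out=∅∪out(7)=∅
  fail(6) 'cebac': from fail(5)=8 chase 'c': 8→26 ⇒ 27;  out={1}∪out(27)={1}
  fail(14) 'bdcac': from fail(13)=26 chase 'c': 26 ⇒ 27;  out=∅∪out(27)=∅
  fail(19) 'eeeee': from fail(18)=17 chase 'e': 17 ⇒ 18;  out=∅∪out(18)={0}
  fail(24) 'cbabb': from fail(23)=7 chase 'b': 7→0 ⇒ 7;  out=∅∪out(7)=∅
  fail(15) 'bdcacc': from fail(14)=27 chase 'c': 27 ⇒ 28;  out={3}∪out(28)={3,6}
  fail(20) 'eeeeea': from fail(19)=18 chase 'a': 18→17→16→1→0 ⇒ 26;  out={4}∪out(26)={4}
  fail(25) 'cbabbe': from fail(24)=7 chase 'e': 7→0 ⇒ 1;  out={5}∪out(1)={0,5}

Scan:
[0] read 'b'  n0⇒n7
[1] read 'c'  n7⇒n2 (via fail)
[2] read 'e'  n2⇒n3  ** P0@[2:2]
[3] read 'b'  n3⇒n4
[4] read 'a'  n4⇒n5
[5] read 'c'  n5⇒n6  ** P1@[1:5]
[6] read 'e'  n6⇒n3 (via fail)  ** P0@[6:6]
[7] read 'e'  n3⇒n16 (via fail)  ** P0@[7:7]
[8] read 'c'  n16⇒n2 (via fail)
[9] read 'b'  n2⇒n21
[10] read 'a'  n21⇒n22
[11] read 'b'  n22⇒n23
[12] read 'b'  n23⇒n24
[13] read 'e'  n24⇒n25  ** P0@[13:13],P5@[8:13]
[14] read 'c'  n25⇒n2 (via fail)
[15] read 'e'  n2⇒n3  ** P0@[15:15]
[16] read 'b'  n3⇒n4
[17] read 'a'  n4⇒n5
[18] read 'c'  n5⇒n6  ** P1@[14:18]
[19] read 'b'  n6⇒n21 (via fail)
[20] read 'a'  n21⇒n22
[21] read 'e'  n22⇒n9 (via fail)  ** P0@[21:21]
[22] read 'a'  n9⇒n10  ** P2@[19:22]
[23] read 'a'  n10⇒n26 (via fail)
[24] read 'b'  n26⇒n7 (via fail)
[25] read 'a'  n7⇒n8
[26] read 'e'  n8⇒n9  ** P0@[26:26]
[27] read 'a'  n9⇒n10  ** P2@[24:27]
[28] read 'b'  n10⇒n7 (via fail)
[29] read 'd'  n7⇒n11
[30] read 'c'  n11⇒n12
[31] read 'a'  n12⇒n13
[32] read 'c'  n13⇒n14
[33] read 'c'  n14⇒n15  ** P3@[28:33],P6@[31:33]
[34] read 'c'  n15⇒n2 (via fail)

All matches (sorted): [[2,0],[5,1],[6,0],[7,0],[13,0],[13,5],[15,0],[18,1],[21,0],[22,2],[26,0],[27,2],[33,3],[33,6]]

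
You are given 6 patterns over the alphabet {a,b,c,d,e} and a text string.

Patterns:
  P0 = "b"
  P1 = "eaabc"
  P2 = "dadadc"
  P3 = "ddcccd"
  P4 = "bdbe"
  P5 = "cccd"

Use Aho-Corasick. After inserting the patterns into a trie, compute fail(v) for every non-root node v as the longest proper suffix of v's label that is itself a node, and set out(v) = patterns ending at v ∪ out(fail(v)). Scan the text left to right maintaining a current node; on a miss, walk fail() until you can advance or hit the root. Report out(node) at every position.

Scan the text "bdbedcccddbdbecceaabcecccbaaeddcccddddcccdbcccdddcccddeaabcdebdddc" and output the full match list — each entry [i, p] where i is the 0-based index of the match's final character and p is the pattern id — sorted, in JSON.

Build:
Trie (insert patterns):
  n0 'ε': b→1 c→21 d→7 e→2
  n1 'b': d→18  [P0 ends]
  n2 'e': a→3
  n3 'ea': a→4
  n4 'eaa': b→5
  n5 'eaab': c→6
  n6 'eaabc': ·  [P1 ends]
  n7 'd': a→8 d→13
  n8 'da': d→9
  n9 'dad': a→10
  n10 'dada': d→11
  n11 'dadad': c→12
  n12 'dadadc': ·  [P2 ends]
  n13 'dd': c→14
  n14 'ddc': c→15
  n15 'ddcc': c→16
  n16 'ddccc': d→17
  n17 'ddcccd': ·  [P3 ends]
  n18 'bd': b→19
  n19 'bdb': e→20
  n20 'bdbe': ·  [P4 ends]
  n21 'c': c→22
  n22 'cc': c→23
  n23 'ccc': d→24
  n24 'cccd': ·  [P5 ends]

Failure links (BFS by depth):
  n1('b'): parent n0 fail=0; on 'b' 0 → fail=0;  out {0}∪∅={0}
  n2('e'): parent n0 fail=0; on 'e' 0 → fail=0;  out ∅∪∅=∅
  n7('d'): parent n0 fail=0; on 'd' 0 → fail=0;  out ∅∪∅=∅
  n21('c'): parent n0 fail=0; on 'c' 0 → fail=0;  out ∅∪∅=∅
  n3('ea'): parent n2 fail=0; on 'a' 0 → fail=0;  out ∅∪∅=∅
  n8('da'): parent n7 fail=0; on 'a' 0 → fail=0;  out ∅∪∅=∅
  n13('dd'): parent n7 fail=0; on 'd' 0 → fail=7;  out ∅∪∅=∅
  n18('bd'): parent n1 fail=0; on 'd' 0 → fail=7;  out ∅∪∅=∅
  n22('cc'): parent n21 fail=0; on 'c' 0 → fail=21;  out ∅∪∅=∅
  n4('eaa'): parent n3 fail=0; on 'a' 0 → fail=0;  out ∅∪∅=∅
  n9('dad'): parent n8 fail=0; on 'd' 0 → fail=7;  out ∅∪∅=∅
  n14('ddc'): parent n13 fail=7; on 'c' 7→0 → fail=21;  out ∅∪∅=∅
  n19('bdb'): parent n18 fail=7; on 'b' 7→0 → fail=1;  out ∅∪{0}={0}
  n23('ccc'): parent n22 fail=21; on 'c' 21 → fail=22;  out ∅∪∅=∅
  n5('eaab'): parent n4 fail=0; on 'b' 0 → fail=1;  out ∅∪{0}={0}
  n10('dada'): parent n9 fail=7; on 'a' 7 → fail=8;  out ∅∪∅=∅
  n15('ddcc'): parent n14 fail=21; on 'c' 21 → fail=22;  out ∅∪∅=∅
  n20('bdbe'): parent n19 fail=1; on 'e' 1→0 → fail=2;  out {4}∪∅={4}
  n24('cccd'): parent n23 fail=22; on 'd' 22→21→0 → fail=7;  out {5}∪∅={5}
  n6('eaabc'): parent n5 fail=1; on 'c' 1→0 → fail=21;  out {1}∪∅={1}
  n11('dadad'): parent n10 fail=8; on 'd' 8 → fail=9;  out ∅∪∅=∅
  n16('ddccc'): parent n15 fail=22; on 'c' 22 → fail=23;  out ∅∪∅=∅
  n12('dadadc'): parent n11 fail=9; on 'c' 9→7→0 → fail=21;  out {2}∪∅={2}
  n17('ddcccd'): parent n16 fail=23; on 'd' 23 → fail=24;  out {3}∪{5}={3,5}

Text stream:
pos 0 'b': at 1  ** P0@[0:0]
pos 1 'd': at 18
pos 2 'b': at 19  ** P0@[2:2]
pos 3 'e': at 20  ** P4@[0:3]
pos 4 'd': at 7 (via fail)
pos 5 'c': at 21 (via fail)
pos 6 'c': at 22
pos 7 'c': at 23
pos 8 'd': at 24  ** P5@[5:8]
pos 9 'd': at 13 (via fail)
pos 10 'b': at 1 (via fail)  ** P0@[10:10]
pos 11 'd': at 18
pos 12 'b': at 19  ** P0@[12:12]
pos 13 'e': at 20  ** P4@[10:13]
pos 14 'c': at 21 (via fail)
pos 15 'c': at 22
pos 16 'e': at 2 (via fail)
pos 17 'a': at 3
pos 18 'a': at 4
pos 19 'b': at 5  ** P0@[19:19]
pos 20 'c': at 6  ** P1@[16:20]
pos 21 'e': at 2 (via fail)
pos 22 'c': at 21 (via fail)
pos 23 'c': at 22
pos 24 'c': at 23
pos 25 'b': at 1 (via fail)  ** P0@[25:25]
pos 26 'a': at 0 (via fail)
pos 27 'a': at 0
pos 28 'e': at 2
pos 29 'd': at 7 (via fail)
pos 30 'd': at 13
pos 31 'c': at 14
pos 32 'c': at 15
pos 33 'c': at 16
pos 34 'd': at 17  ** P3@[29:34],P5@[31:34]
pos 35 'd': at 13 (via fail)
pos 36 'd': at 13 (via fail)
pos 37 'd': at 13 (via fail)
pos 38 'c': at 14
pos 39 'c': at 15
pos 40 'c': at 16
pos 41 'd': at 17  ** P3@[36:41],P5@[38:41]
pos 42 'b': at 1 (via fail)  ** P0@[42:42]
pos 43 'c': at 21 (via fail)
pos 44 'c': at 22
pos 45 'c': at 23
pos 46 'd': at 24  ** P5@[43:46]
pos 47 'd': at 13 (via fail)
pos 48 'd': at 13 (via fail)
pos 49 'c': at 14
pos 50 'c': at 15
pos 51 'c': at 16
pos 52 'd': at 17  ** P3@[47:52],P5@[49:52]
pos 53 'd': at 13 (via fail)
pos 54 'e': at 2 (via fail)
pos 55 'a': at 3
pos 56 'a': at 4
pos 57 'b': at 5  ** P0@[57:57]
pos 58 'c': at 6  ** P1@[54:58]
pos 59 'd': at 7 (via fail)
pos 60 'e': at 2 (via fail)
pos 61 'b': at 1 (via fail)  ** P0@[61:61]
pos 62 'd': at 18
pos 63 'd': at 13 (via fail)
pos 64 'd': at 13 (via fail)
pos 65 'c': at 14

Matches: [[0,0],[2,0],[3,4],[8,5],[10,0],[12,0],[13,4],[19,0],[20,1],[25,0],[34,3],[34,5],[41,3],[41,5],[42,0],[46,5],[52,3],[52,5],[57,0],[58,1],[61,0]]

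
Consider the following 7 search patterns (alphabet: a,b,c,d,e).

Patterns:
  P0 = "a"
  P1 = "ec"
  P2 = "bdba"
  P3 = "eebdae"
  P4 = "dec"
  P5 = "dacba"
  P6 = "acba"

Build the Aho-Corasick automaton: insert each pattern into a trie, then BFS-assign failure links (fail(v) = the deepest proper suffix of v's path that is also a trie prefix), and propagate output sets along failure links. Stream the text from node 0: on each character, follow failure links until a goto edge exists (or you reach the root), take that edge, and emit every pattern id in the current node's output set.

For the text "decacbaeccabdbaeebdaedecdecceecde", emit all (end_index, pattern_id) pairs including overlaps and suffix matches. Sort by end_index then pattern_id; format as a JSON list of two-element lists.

Build automaton:
Trie (insert patterns):
  0='ε' goto a→1 b→4 d→13 e→2
  1='a' goto c→20  [P0 ends]
  2='e' goto c→3 e→8
  3='ec' goto ·  [P1 ends]
  4='b' goto d→5
  5='bd' goto b→6
  6='bdb' goto a→7
  7='bdba' goto ·  [P2 ends]
  8='ee' goto b→9
  9='eeb' goto d→10
  10='eebd' goto a→11
  11='eebda' goto e→12
  12='eebdae' goto ·  [P3 ends]
  13='d' goto a→16 e→14
  14='de' goto c→15
  15='dec' goto ·  [P4 ends]
  16='da' goto c→17
  17='dac' goto b→18
  18='dacb' goto a→19
  19='dacba' goto ·  [P5 ends]
  20='ac' goto b→21
  21='acb' goto a→22
  22='acba' goto ·  [P6 ends]

Failure links (BFS by depth):
  fail(1) 'a': from fail(0)=0 chase 'a': 0 ⇒ 0;  out={0}∪out(0)={0}
  fail(2) 'e': from fail(0)=0 chase 'e': 0 ⇒ 0;  out=∅∪out(0)=∅
  fail(4) 'b': from fail(0)=0 chase 'b': 0 ⇒ 0;  out=∅∪out(0)=∅
  fail(13) 'd': from fail(0)=0 chase 'd': 0 ⇒ 0;  out=∅∪out(0)=∅
  fail(3) 'ec': from fail(2)=0 chase 'c': 0 ⇒ 0;  out={1}∪out(0)={1}
  fail(5) 'bd': from fail(4)=0 chase 'd': 0 ⇒ 13;  out=∅∪out(13)=∅
  fail(8) 'ee': from fail(2)=0 chase 'e': 0 ⇒ 2;  out=∅∪out(2)=∅
  fail(14) 'de': from fail(13)=0 chase 'e': 0 ⇒ 2;  out=∅∪out(2)=∅
  fail(16) 'da': from fail(13)=0 chase 'a': 0 ⇒ 1;  out=∅∪out(1)={0}
  fail(20) 'ac': from fail(1)=0 chase 'c': 0 ⇒ 0;  out=∅∪out(0)=∅
  fail(6) 'bdb': from fail(5)=13 chase 'b': 13→0 ⇒ 4;  out=∅∪out(4)=∅
  fail(9) 'eeb': from fail(8)=2 chase 'b': 2→0 ⇒ 4;  out=∅∪out(4)=∅
  fail(15) 'dec': from fail(14)=2 chase 'c': 2 ⇒ 3;  out={4}∪out(3)={1,4}
  fail(17) 'dac': from fail(16)=1 chase 'c': 1 ⇒ 20;  out=∅∪out(20)=∅
  fail(21) 'acb': from fail(20)=0 chase 'b': 0 ⇒ 4;  out=∅∪out(4)=∅
  fail(7) 'bdba': from fail(6)=4 chase 'a': 4→0 ⇒ 1;  out={2}∪out(1)={0,2}
  fail(10) 'eebd': from fail(9)=4 chase 'd': 4 ⇒ 5;  out=∅∪out(5)=∅
  fail(18) 'dacb': from fail(17)=20 chase 'b': 20 ⇒ 21;  out=∅∪out(21)=∅
  fail(22) 'acba': from fail(21)=4 chase 'a': 4→0 ⇒ 1;  out={6}∪out(1)={0,6}
  fail(11) 'eebda': from fail(10)=5 chase 'a': 5→13 ⇒ 16;  out=∅∪out(16)={0}
  fail(19) 'dacba': from fail(18)=21 chase 'a': 21 ⇒ 22;  out={5}∪out(22)={0,5,6}
  fail(12) 'eebdae': from fail(11)=16 chase 'e': 16→1→0 ⇒ 2;  out={3}∪out(2)={3}

Text stream:
[0] read 'd'  n0⇒n13
[1] read 'e'  n13⇒n14
[2] read 'c'  n14⇒n15  → match P1@[1:2],P4@[0:2]
[3] read 'a'  n15⇒n1 ·f  → match P0@[3:3]
[4] read 'c'  n1⇒n20
[5] read 'b'  n20⇒n21
[6] read 'a'  n21⇒n22  → match P0@[6:6],P6@[3:6]
[7] read 'e'  n22⇒n2 ·f
[8] read 'c'  n2⇒n3  → match P1@[7:8]
[9] read 'c'  n3⇒n0 ·f
[10] read 'a'  n0⇒n1  → match P0@[10:10]
[11] read 'b'  n1⇒n4 ·f
[12] read 'd'  n4⇒n5
[13] read 'b'  n5⇒n6
[14] read 'a'  n6⇒n7  → match P0@[14:14],P2@[11:14]
[15] read 'e'  n7⇒n2 ·f
[16] read 'e'  n2⇒n8
[17] read 'b'  n8⇒n9
[18] read 'd'  n9⇒n10
[19] read 'a'  n10⇒n11  → match P0@[19:19]
[20] read 'e'  n11⇒n12  → match P3@[15:20]
[21] read 'd'  n12⇒n13 ·f
[22] read 'e'  n13⇒n14
[23] read 'c'  n14⇒n15  → match P1@[22:23],P4@[21:23]
[24] read 'd'  n15⇒n13 ·f
[25] read 'e'  n13⇒n14
[26] read 'c'  n14⇒n15  → match P1@[25:26],P4@[24:26]
[27] read 'c'  n15⇒n0 ·f
[28] read 'e'  n0⇒n2
[29] read 'e'  n2⇒n8
[30] read 'c'  n8⇒n3 ·f  → match P1@[29:30]
[31] read 'd'  n3⇒n13 ·f
[32] read 'e'  n13⇒n14

Matches: [[2,1],[2,4],[3,0],[6,0],[6,6],[8,1],[10,0],[14,0],[14,2],[19,0],[20,3],[23,1],[23,4],[26,1],[26,4],[30,1]]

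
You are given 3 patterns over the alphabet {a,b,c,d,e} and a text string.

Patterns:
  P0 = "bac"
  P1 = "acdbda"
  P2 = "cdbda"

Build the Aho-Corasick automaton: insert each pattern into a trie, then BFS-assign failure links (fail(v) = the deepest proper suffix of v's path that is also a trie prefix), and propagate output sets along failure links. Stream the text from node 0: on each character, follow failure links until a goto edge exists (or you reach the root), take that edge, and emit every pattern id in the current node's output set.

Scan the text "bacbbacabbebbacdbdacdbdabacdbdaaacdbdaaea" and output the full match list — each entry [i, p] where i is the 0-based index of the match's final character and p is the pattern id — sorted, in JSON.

Build automaton:
Trie nodes:
  n0 'ε': a→4 b→1 c→10
  n1 'b': a→2
  n2 'ba': c→3
  n3 'bac': ·  ←P0
  n4 'a': c→5
  n5 'ac': d→6
  n6 'acd': b→7
  n7 'acdb': d→8
  n8 'acdbd': a→9
  n9 'acdbda': ·  ←P1
  n10 'c': d→11
  n11 'cd': b→12
  n12 'cdb': d→13
  n13 'cdbd': a→14
  n14 'cdbda': ·  ←P2

BFS fail/out derivation:
  fail(1) 'b': from fail(0)=0 chase 'b': 0 ⇒ 0;  out=∅∪out(0)=∅
  fail(4) 'a': from fail(0)=0 chase 'a': 0 ⇒ 0;  out=∅∪out(0)=∅
  fail(10) 'c': from fail(0)=0 chase 'c': 0 ⇒ 0;  out=∅∪out(0)=∅
  fail(2) 'ba': from fail(1)=0 chase 'a': 0 ⇒ 4;  out=∅∪out(4)=∅
  fail(5) 'ac': from fail(4)=0 chase 'c': 0 ⇒ 10;  out=∅∪out(10)=∅
  fail(11) 'cd': from fail(10)=0 chase 'd': 0 ⇒ 0;  out=∅∪out(0)=∅
  fail(3) 'bac': from fail(2)=4 chase 'c': 4 ⇒ 5;  out={0}∪out(5)={0}
  fail(6) 'acd': from fail(5)=10 chase 'd': 10 ⇒ 11;  out=∅∪out(11)=∅
  fail(12) 'cdb': from fail(11)=0 chase 'b': 0 ⇒ 1;  out=∅∪out(1)=∅
  fail(7) 'acdb': from fail(6)=11 chase 'b': 11 ⇒ 12;  out=∅∪out(12)=∅
  fail(13) 'cdbd': from fail(12)=1 chase 'd': 1→0 ⇒ 0;  out=∅∪out(0)=∅
  fail(8) 'acdbd': from fail(7)=12 chase 'd': 12 ⇒ 13;  out=∅∪out(13)=∅
  fail(14) 'cdbda': from fail(13)=0 chase 'a': 0 ⇒ 4;  out={2}∪out(4)={2}
  fail(9) 'acdbda': from fail(8)=13 chase 'a': 13 ⇒ 14;  out={1}∪out(14)={1,2}

Scan:
[0] read 'b'  n0⇒n1
[1] read 'a'  n1⇒n2
[2] read 'c'  n2⇒n3  → match P0@[0:2]
[3] read 'b'  n3⇒n1 (fail-walked)
[4] read 'b'  n1⇒n1 (fail-walked)
[5] read 'a'  n1⇒n2
[6] read 'c'  n2⇒n3  → match P0@[4:6]
[7] read 'a'  n3⇒n4 (fail-walked)
[8] read 'b'  n4⇒n1 (fail-walked)
[9] read 'b'  n1⇒n1 (fail-walked)
[10] read 'e'  n1⇒n0 (fail-walked)
[11] read 'b'  n0⇒n1
[12] read 'b'  n1⇒n1 (fail-walked)
[13] read 'a'  n1⇒n2
[14] read 'c'  n2⇒n3  → match P0@[12:14]
[15] read 'd'  n3⇒n6 (fail-walked)
[16] read 'b'  n6⇒n7
[17] read 'd'  n7⇒n8
[18] read 'a'  n8⇒n9  → match P1@[13:18],P2@[14:18]
[19] read 'c'  n9⇒n5 (fail-walked)
[20] read 'd'  n5⇒n6
[21] read 'b'  n6⇒n7
[22] read 'd'  n7⇒n8
[23] read 'a'  n8⇒n9  → match P1@[18:23],P2@[19:23]
[24] read 'b'  n9⇒n1 (fail-walked)
[25] read 'a'  n1⇒n2
[26] read 'c'  n2⇒n3  → match P0@[24:26]
[27] read 'd'  n3⇒n6 (fail-walked)
[28] read 'b'  n6⇒n7
[29] read 'd'  n7⇒n8
[30] read 'a'  n8⇒n9  → match P1@[25:30],P2@[26:30]
[31] read 'a'  n9⇒n4 (fail-walked)
[32] read 'a'  n4⇒n4 (fail-walked)
[33] read 'c'  n4⇒n5
[34] read 'd'  n5⇒n6
[35] read 'b'  n6⇒n7
[36] read 'd'  n7⇒n8
[37] read 'a'  n8⇒n9  → match P1@[32:37],P2@[33:37]
[38] read 'a'  n9⇒n4 (fail-walked)
[39] read 'e'  n4⇒n0 (fail-walked)
[40] read 'a'  n0⇒n4

Result: [[2,0],[6,0],[14,0],[18,1],[18,2],[23,1],[23,2],[26,0],[30,1],[30,2],[37,1],[37,2]]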